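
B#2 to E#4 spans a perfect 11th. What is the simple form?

P4

Take out an octave (7 from the number): 11 − 7 = 4.
That makes a perfect eleventh a compound perfect fourth — an octave plus a perfect fourth.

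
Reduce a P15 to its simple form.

perfect 8th

Subtracting seven from the interval number removes an octave: 15 − 7 = 8.
That makes a perfect fifteenth a compound perfect octave — an octave plus a perfect octave.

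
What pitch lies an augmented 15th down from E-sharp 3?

The letter stays E (same as the start), shifted two octaves down.
Moving 25 semitones down from E#3 (the size of an augmented fifteenth) reaches E1.

E 1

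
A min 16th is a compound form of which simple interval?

Each octave removed subtracts seven from the number: 16 − 14 = 2.
That makes a minor sixteenth a compound minor second — 2 octaves plus a minor second.

m2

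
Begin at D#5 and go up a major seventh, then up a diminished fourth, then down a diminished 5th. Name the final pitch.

B#5

Up a major seventh from D#5: C##6 (11 semitones up).
A diminished fourth up from C##6 is F#6.
A diminished fifth down from F#6 is B#5.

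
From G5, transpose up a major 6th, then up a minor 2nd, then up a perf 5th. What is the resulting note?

G5 up a major sixth → E6 (9 semitones).
E6 up a minor second → F6 (1 semitone).
Up a perfect fifth from F6: C7 (7 semitones up).

C7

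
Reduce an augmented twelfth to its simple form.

augmented fifth

Each octave removed subtracts seven from the number: 12 − 7 = 5.
So an augmented twelfth is an octave plus an augmented fifth. The quality is unchanged.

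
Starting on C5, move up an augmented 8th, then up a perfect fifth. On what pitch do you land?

G#6

Up an augmented octave from C5: C#6 (13 semitones up).
C#6 up a perfect fifth → G#6 (7 semitones).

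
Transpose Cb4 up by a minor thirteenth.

Abb5

The thirteenth's letter: C up six letter names plus an octave → A.
Moving 20 semitones up from Cb4 (the size of a minor thirteenth) reaches Abb5.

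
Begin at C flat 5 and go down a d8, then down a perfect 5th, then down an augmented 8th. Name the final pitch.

F flat 2

Cb5 down a diminished octave → C4 (11 semitones).
A perfect fifth down from C4 is F3.
An augmented octave down from F3 is Fb2.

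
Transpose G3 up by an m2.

Ab3

Counting two letter names up from G lands on A.
A minor second is 1 semitone; 1 semitone up from G3 gives Ab3.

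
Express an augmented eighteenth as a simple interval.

A4

Subtracting seven from the interval number removes an octave: 18 − 14 = 4.
That makes an augmented eighteenth a compound augmented fourth — 2 octaves plus an augmented fourth.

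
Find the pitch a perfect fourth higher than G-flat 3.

Counting four letter names up from G lands on C.
A perfect fourth spans 5 semitones, so from Gb3 the target pitch is Cb4.

C-flat 4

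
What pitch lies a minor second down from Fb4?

The second takes the letter from F down to E.
A minor second is 1 semitone; 1 semitone down from Fb4 gives Eb4.

Eb4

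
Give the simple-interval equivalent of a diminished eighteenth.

diminished fourth

Each octave removed subtracts seven from the number: 18 − 14 = 4.
So a diminished eighteenth is 2 octaves plus a diminished fourth. The quality is unchanged.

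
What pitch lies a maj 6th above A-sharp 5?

F-double-sharp 6

Six letter names up from A: F.
Moving 9 semitones up from A#5 (the size of a major sixth) reaches F##6.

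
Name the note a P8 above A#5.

A#6

The letter stays A (same as the start), shifted an octave up.
Moving 12 semitones up from A#5 (the size of a perfect octave) reaches A#6.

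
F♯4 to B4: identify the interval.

F to B spans four letter names (F-G-A-B) — that makes it a fourth of some quality.
F#4 to B4 is 5 semitones, matching the perfect fourth exactly, so the quality is perfect.

perfect 4th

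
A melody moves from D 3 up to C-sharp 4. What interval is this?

major 7th

D to C spans seven letter names (D-E-F-G-A-B-C) — that makes it a seventh of some quality.
The major seventh spans 11 semitones, and D3 to C#4 is exactly 11 semitones — so this is a major seventh.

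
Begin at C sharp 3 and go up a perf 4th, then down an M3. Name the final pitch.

A perfect fourth up from C#3 is F#3.
Down a major third from F#3: D3 (4 semitones down).

D 3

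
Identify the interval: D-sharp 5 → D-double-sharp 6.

D to D is the same letter name, plus an octave: an octave.
The perfect octave is 12 semitones; here we have 13, one semitone wider: augmented.

augmented 8th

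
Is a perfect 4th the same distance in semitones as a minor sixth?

No

5 semitones (perfect fourth) vs 8 semitones (minor sixth): not equal.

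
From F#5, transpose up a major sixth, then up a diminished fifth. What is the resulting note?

A6

A major sixth up from F#5 is D#6.
Up a diminished fifth from D#6: A6 (6 semitones up).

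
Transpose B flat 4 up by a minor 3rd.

D flat 5

Three letter names up from B: D.
Moving 3 semitones up from Bb4 (the size of a minor third) reaches Db5.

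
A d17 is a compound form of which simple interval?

Take out 2 octaves (14 from the number): 17 − 14 = 3.
Quality carries through unchanged, so the simple form is a diminished third.

diminished third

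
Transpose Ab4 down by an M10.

Counting three letter names plus an octave down from A lands on F.
A major tenth spans 16 semitones, so from Ab4 the target pitch is Fb3.

Fb3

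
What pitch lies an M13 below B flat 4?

D flat 3

The thirteenth's letter: B down six letter names plus an octave → D.
Moving 21 semitones down from Bb4 (the size of a major thirteenth) reaches Db3.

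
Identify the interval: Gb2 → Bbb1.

Descending from Gb2 to Bbb1 is the same interval as ascending Bbb1 to Gb2.
B to G spans six letter names (B-C-D-E-F-G), so the interval is some kind of sixth.
Bbb1 to Gb2 is 9 semitones, matching the major sixth exactly, so the quality is major.

major 6th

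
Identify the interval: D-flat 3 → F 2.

minor sixth

Descending from Db3 to F2 is the same interval as ascending F2 to Db3.
F to D spans six letter names (F-G-A-B-C-D), so the interval is some kind of sixth.
F2 to Db3 is 8 semitones, a half step short of the major sixth (9), so this is minor.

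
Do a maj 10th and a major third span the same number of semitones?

A major tenth is 16 semitones but a major third is 4 semitones — different sizes.

No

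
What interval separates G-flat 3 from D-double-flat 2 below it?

Descending from Gb3 to Dbb2 is the same interval as ascending Dbb2 to Gb3.
D to G spans four letter names (D-E-F-G), plus an octave: an eleventh.
Dbb2 to Gb3 spans 18 semitones — one semitone wider than the perfect eleventh (17) — giving an augmented eleventh.
(Equivalently, a compound augmented fourth: an augmented fourth plus an octave.)

augmented eleventh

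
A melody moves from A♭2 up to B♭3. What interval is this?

A to B spans two letter names (A-B), plus an octave — that makes it a ninth of some quality.
Ab2 to Bb3 is 14 semitones, matching the major ninth exactly, so the quality is major.
(Equivalently, a compound major second: a major second plus an octave.)

major ninth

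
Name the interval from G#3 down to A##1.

Descending from G#3 to A##1 is the same interval as ascending A##1 to G#3.
A to G spans seven letter names (A-B-C-D-E-F-G), plus an octave, so the interval is some kind of fourteenth.
A##1 to G#3 spans 21 semitones — two semitones narrower than the major fourteenth (23) — giving a diminished fourteenth.
(Equivalently, a compound diminished seventh: a diminished seventh plus an octave.)

diminished fourteenth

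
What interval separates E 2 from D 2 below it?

Descending from E2 to D2 is the same interval as ascending D2 to E2.
D to E spans two letter names (D-E), so the interval is some kind of second.
Counting semitones, D2→E2 is 2, which is the major second.

major second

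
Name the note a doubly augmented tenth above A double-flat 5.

Counting three letter names plus an octave up from A lands on C.
A doubly augmented tenth is 18 semitones; 18 semitones up from Abb5 gives C#7.

C sharp 7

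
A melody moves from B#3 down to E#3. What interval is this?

perfect 5th

Descending from B#3 to E#3 is the same interval as ascending E#3 to B#3.
E to B spans five letter names (E-F-G-A-B), so the interval is some kind of fifth.
Counting semitones, E#3→B#3 is 7, which is the perfect fifth.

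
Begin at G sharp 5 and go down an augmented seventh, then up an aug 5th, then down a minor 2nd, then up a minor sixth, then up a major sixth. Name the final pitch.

An augmented seventh down from G#5 is Ab4.
Up an augmented fifth from Ab4: E5 (8 semitones up).
E5 down a minor second → D#5 (1 semitone).
Up a minor sixth from D#5: B5 (8 semitones up).
B5 up a major sixth → G#6 (9 semitones).

G sharp 6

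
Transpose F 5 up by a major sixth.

D 6

Six letter names up from F: D.
A major sixth spans 9 semitones, so from F5 the target pitch is D6.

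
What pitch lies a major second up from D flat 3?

Two letter names up from D: E.
A major second is 2 semitones; 2 semitones up from Db3 gives Eb3.

E flat 3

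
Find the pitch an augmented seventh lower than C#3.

Counting seven letter names down from C lands on D.
An augmented seventh is 12 semitones; 12 semitones down from C#3 gives Db2.

Db2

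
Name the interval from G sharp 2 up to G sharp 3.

G to G is the same letter name, plus an octave, so the interval is some kind of octave.
Counting semitones, G#2→G#3 is 12, which is the perfect octave.

perfect octave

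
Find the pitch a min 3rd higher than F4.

Ab4

The third takes the letter from F up to A.
A minor third is 3 semitones; 3 semitones up from F4 gives Ab4.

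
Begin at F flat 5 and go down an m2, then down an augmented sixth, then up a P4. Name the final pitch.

Down a minor second from Fb5: Eb5 (1 semitone down).
Down an augmented sixth from Eb5: Gbb4 (10 semitones down).
Gbb4 up a perfect fourth → Cbb5 (5 semitones).

C double-flat 5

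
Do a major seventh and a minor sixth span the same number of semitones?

No

11 semitones (major seventh) vs 8 semitones (minor sixth): not equal.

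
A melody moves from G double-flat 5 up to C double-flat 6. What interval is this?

perfect 4th

G to C spans four letter names (G-A-B-C), so the interval is some kind of fourth.
The perfect fourth spans 5 semitones, and Gbb5 to Cbb6 is exactly 5 semitones — so this is a perfect fourth.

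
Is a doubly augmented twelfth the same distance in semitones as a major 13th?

Yes

A doubly augmented twelfth spans 21 semitones, and a major thirteenth also spans 21 semitones — they're enharmonic.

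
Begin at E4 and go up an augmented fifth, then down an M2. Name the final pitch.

Up an augmented fifth from E4: B#4 (8 semitones up).
B#4 down a major second → A#4 (2 semitones).

A#4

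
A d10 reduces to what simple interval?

d3

Each octave removed subtracts seven from the number: 10 − 7 = 3.
Quality carries through unchanged, so the simple form is a diminished third.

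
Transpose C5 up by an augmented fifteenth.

C#7

For a fifteenth the letter name doesn't change: still C, two octaves up.
An augmented fifteenth spans 25 semitones, so from C5 the target pitch is C#7.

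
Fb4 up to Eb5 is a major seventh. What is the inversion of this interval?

m2

Inverted interval numbers add to nine, so a seventh pairs with a second (7 + 2 = 9).
The quality also flips — major becomes minor — giving a minor second.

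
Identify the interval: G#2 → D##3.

G to D spans five letter names (G-A-B-C-D): a fifth.
The perfect fifth is 7 semitones; here we have 8, one semitone wider: augmented.

A5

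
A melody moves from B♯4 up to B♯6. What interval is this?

perfect fifteenth

B to B is the same letter name, plus 2 octaves: a fifteenth.
The perfect fifteenth spans 24 semitones, and B#4 to B#6 is exactly 24 semitones — so this is a perfect fifteenth.
(Equivalently, a compound perfect octave: a perfect octave plus an octave.)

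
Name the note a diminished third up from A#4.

C5

Three letter names up from A: C.
A diminished third is 2 semitones; 2 semitones up from A#4 gives C5.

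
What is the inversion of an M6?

The rule of nine gives the new number: 9 − 6 = 3, so a sixth becomes a third.
Quality inverts too: major becomes minor. That makes the inversion a minor third.

minor 3rd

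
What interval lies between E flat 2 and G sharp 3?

E to G spans three letter names (E-F-G), plus an octave — that makes it a tenth of some quality.
Eb2 to G#3 spans 17 semitones — one semitone wider than the major tenth (16) — giving an augmented tenth.
(Equivalently, a compound augmented third: an augmented third plus an octave.)

augmented 10th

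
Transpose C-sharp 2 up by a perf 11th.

The eleventh's letter: C up four letter names plus an octave → F.
A perfect eleventh is 17 semitones; 17 semitones up from C#2 gives F#3.

F-sharp 3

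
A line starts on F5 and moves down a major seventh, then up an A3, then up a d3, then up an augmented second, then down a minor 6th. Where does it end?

G#4

F5 down a major seventh → Gb4 (11 semitones).
An augmented third up from Gb4 is B4.
Up a diminished third from B4: Db5 (2 semitones up).
Db5 up an augmented second → E5 (3 semitones).
Down a minor sixth from E5: G#4 (8 semitones down).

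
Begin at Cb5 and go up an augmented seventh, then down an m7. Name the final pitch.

Cb5 up an augmented seventh → B5 (12 semitones).
Down a minor seventh from B5: C#5 (10 semitones down).

C#5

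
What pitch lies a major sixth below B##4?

D##4

The sixth takes the letter from B down to D.
A major sixth is 9 semitones; 9 semitones down from B##4 gives D##4.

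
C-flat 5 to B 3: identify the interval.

diminished ninth

Descending from Cb5 to B3 is the same interval as ascending B3 to Cb5.
B to C spans two letter names (B-C), plus an octave — that makes it a ninth of some quality.
The major ninth is 14 semitones; here we have 12, two semitones narrower: diminished.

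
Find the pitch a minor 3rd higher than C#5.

E5

The third takes the letter from C up to E.
A minor third spans 3 semitones, so from C#5 the target pitch is E5.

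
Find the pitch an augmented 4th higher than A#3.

Counting four letter names up from A lands on D.
Moving 6 semitones up from A#3 (the size of an augmented fourth) reaches D##4.

D##4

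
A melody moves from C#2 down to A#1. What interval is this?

Descending from C#2 to A#1 is the same interval as ascending A#1 to C#2.
A to C spans three letter names (A-B-C): a third.
A major third would be 4 semitones, but A#1 to C#2 is 3 — one semitone narrower, making it a minor third.

minor third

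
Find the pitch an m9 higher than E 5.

The ninth's letter: E up two letter names plus an octave → F.
A minor ninth spans 13 semitones, so from E5 the target pitch is F6.

F 6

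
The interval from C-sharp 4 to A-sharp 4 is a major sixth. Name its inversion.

Interval numbers invert to sum to nine: 6 + 3 = 9, so a sixth inverts to a third.
And major becomes minor under inversion, so we get a minor third.

m3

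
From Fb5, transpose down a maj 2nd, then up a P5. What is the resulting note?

Bbb5

A major second down from Fb5 is Ebb5.
Up a perfect fifth from Ebb5: Bbb5 (7 semitones up).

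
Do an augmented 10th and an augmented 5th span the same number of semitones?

No

17 semitones (augmented tenth) vs 8 semitones (augmented fifth): not equal.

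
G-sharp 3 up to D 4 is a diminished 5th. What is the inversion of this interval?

augmented 4th

Inverted interval numbers add to nine, so a fifth pairs with a fourth (5 + 4 = 9).
Quality inverts too: diminished becomes augmented. That makes the inversion an augmented fourth.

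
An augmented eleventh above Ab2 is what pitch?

D4

The eleventh's letter: A up four letter names plus an octave → D.
Moving 18 semitones up from Ab2 (the size of an augmented eleventh) reaches D4.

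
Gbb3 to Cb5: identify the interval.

G to C spans four letter names (G-A-B-C), plus an octave — that makes it an eleventh of some quality.
Gbb3 to Cb5 spans 18 semitones — one semitone wider than the perfect eleventh (17) — giving an augmented eleventh.
(Equivalently, a compound augmented fourth: an augmented fourth plus an octave.)

augmented eleventh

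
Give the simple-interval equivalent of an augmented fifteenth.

Each octave removed subtracts seven from the number: 15 − 7 = 8.
Quality carries through unchanged, so the simple form is an augmented octave.

A8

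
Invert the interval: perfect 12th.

perfect fourth

First reduce the compound perfect twelfth to its simple form, a perfect fifth.
The rule of nine gives the new number: 9 − 5 = 4, so a fifth becomes a fourth.
Quality inverts too: perfect stays perfect. That makes the inversion a perfect fourth.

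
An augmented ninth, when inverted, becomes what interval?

First reduce the compound augmented ninth to its simple form, an augmented second.
Inverted interval numbers add to nine, so a second pairs with a seventh (2 + 7 = 9).
And augmented becomes diminished under inversion, so we get a diminished seventh.

diminished 7th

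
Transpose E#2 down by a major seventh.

The seventh takes the letter from E down to F.
A major seventh spans 11 semitones, so from E#2 the target pitch is F#1.

F#1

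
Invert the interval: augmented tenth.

diminished 6th

First reduce the compound augmented tenth to its simple form, an augmented third.
Interval numbers invert to sum to nine: 3 + 6 = 9, so a third inverts to a sixth.
The quality also flips — augmented becomes diminished — giving a diminished sixth.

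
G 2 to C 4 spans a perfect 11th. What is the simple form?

P4

Take out an octave (7 from the number): 11 − 7 = 4.
Quality carries through unchanged, so the simple form is a perfect fourth.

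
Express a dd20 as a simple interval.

doubly diminished 6th

Each octave removed subtracts seven from the number: 20 − 14 = 6.
So a doubly diminished twentieth is 2 octaves plus a doubly diminished sixth. The quality is unchanged.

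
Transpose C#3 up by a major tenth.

E#4

Three letters up from C (plus an octave) reaches E.
Moving 16 semitones up from C#3 (the size of a major tenth) reaches E#4.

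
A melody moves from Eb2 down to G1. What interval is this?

Descending from Eb2 to G1 is the same interval as ascending G1 to Eb2.
G to E spans six letter names (G-A-B-C-D-E), so the interval is some kind of sixth.
At 8 semitones, G1→Eb2 falls one short of a major sixth: minor.

m6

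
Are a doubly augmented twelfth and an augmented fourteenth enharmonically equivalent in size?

No

21 semitones (doubly augmented twelfth) vs 24 semitones (augmented fourteenth): not equal.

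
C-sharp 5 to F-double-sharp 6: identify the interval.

augmented eleventh

C to F spans four letter names (C-D-E-F), plus an octave — that makes it an eleventh of some quality.
The perfect eleventh is 17 semitones; here we have 18, one semitone wider: augmented.
(Equivalently, a compound augmented fourth: an augmented fourth plus an octave.)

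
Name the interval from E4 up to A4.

E to A spans four letter names (E-F-G-A): a fourth.
The perfect fourth spans 5 semitones, and E4 to A4 is exactly 5 semitones — so this is a perfect fourth.

P4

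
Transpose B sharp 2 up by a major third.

The third takes the letter from B up to D.
Moving 4 semitones up from B#2 (the size of a major third) reaches D##3.

D double-sharp 3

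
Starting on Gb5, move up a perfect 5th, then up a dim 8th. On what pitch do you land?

Dbb7

A perfect fifth up from Gb5 is Db6.
Db6 up a diminished octave → Dbb7 (11 semitones).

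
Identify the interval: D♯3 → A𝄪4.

augmented twelfth

D to A spans five letter names (D-E-F-G-A), plus an octave: a twelfth.
D#3 to A##4 spans 20 semitones — one semitone wider than the perfect twelfth (19) — giving an augmented twelfth.
(Equivalently, a compound augmented fifth: an augmented fifth plus an octave.)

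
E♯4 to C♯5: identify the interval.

E to C spans six letter names (E-F-G-A-B-C) — that makes it a sixth of some quality.
At 8 semitones, E#4→C#5 falls one short of a major sixth: minor.

minor sixth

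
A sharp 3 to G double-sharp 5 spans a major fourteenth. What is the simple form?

Take out an octave (7 from the number): 14 − 7 = 7.
That makes a major fourteenth a compound major seventh — an octave plus a major seventh.

major 7th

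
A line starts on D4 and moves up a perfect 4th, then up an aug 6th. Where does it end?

Up a perfect fourth from D4: G4 (5 semitones up).
Up an augmented sixth from G4: E#5 (10 semitones up).

E#5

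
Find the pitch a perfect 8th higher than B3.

An octave keeps the letter name B, an octave up from B.
A perfect octave spans 12 semitones, so from B3 the target pitch is B4.

B4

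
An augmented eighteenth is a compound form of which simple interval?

A4

Take out 2 octaves (14 from the number): 18 − 14 = 4.
So an augmented eighteenth is 2 octaves plus an augmented fourth. The quality is unchanged.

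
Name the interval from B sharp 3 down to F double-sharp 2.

Descending from B#3 to F##2 is the same interval as ascending F##2 to B#3.
F to B spans four letter names (F-G-A-B), plus an octave, so the interval is some kind of eleventh.
Counting semitones, F##2→B#3 is 17, which is the perfect eleventh.
(Equivalently, a compound perfect fourth: a perfect fourth plus an octave.)

perfect 11th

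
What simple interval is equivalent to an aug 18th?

Each octave removed subtracts seven from the number: 18 − 14 = 4.
That makes an augmented eighteenth a compound augmented fourth — 2 octaves plus an augmented fourth.

augmented 4th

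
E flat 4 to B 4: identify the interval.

E to B spans five letter names (E-F-G-A-B) — that makes it a fifth of some quality.
A perfect fifth would be 7 semitones; Eb4 to B4 is 8, one semitone wider, so the interval is augmented.

augmented 5th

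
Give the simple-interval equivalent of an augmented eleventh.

Each octave removed subtracts seven from the number: 11 − 7 = 4.
Quality carries through unchanged, so the simple form is an augmented fourth.

A4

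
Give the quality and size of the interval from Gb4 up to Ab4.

M2

G to A spans two letter names (G-A): a second.
The major second spans 2 semitones, and Gb4 to Ab4 is exactly 2 semitones — so this is a major second.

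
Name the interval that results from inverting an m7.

Interval numbers invert to sum to nine: 7 + 2 = 9, so a seventh inverts to a second.
The quality also flips — minor becomes major — giving a major second.

major 2nd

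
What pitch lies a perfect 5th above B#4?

Five letter names up from B: F.
Moving 7 semitones up from B#4 (the size of a perfect fifth) reaches F##5.

F##5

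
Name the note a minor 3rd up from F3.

Ab3

Counting three letter names up from F lands on A.
Moving 3 semitones up from F3 (the size of a minor third) reaches Ab3.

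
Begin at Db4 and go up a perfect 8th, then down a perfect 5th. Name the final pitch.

Db4 up a perfect octave → Db5 (12 semitones).
Down a perfect fifth from Db5: Gb4 (7 semitones down).

Gb4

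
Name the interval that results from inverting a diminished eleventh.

First reduce the compound diminished eleventh to its simple form, a diminished fourth.
Inverted interval numbers add to nine, so a fourth pairs with a fifth (4 + 5 = 9).
And diminished becomes augmented under inversion, so we get an augmented fifth.

augmented fifth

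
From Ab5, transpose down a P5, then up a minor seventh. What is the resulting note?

Cb6

A perfect fifth down from Ab5 is Db5.
A minor seventh up from Db5 is Cb6.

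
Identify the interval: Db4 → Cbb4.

Descending from Db4 to Cbb4 is the same interval as ascending Cbb4 to Db4.
C to D spans two letter names (C-D): a second.
Cbb4 to Db4 spans 3 semitones — one semitone wider than the major second (2) — giving an augmented second.

augmented second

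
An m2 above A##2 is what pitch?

B#2

Two letter names up from A: B.
Moving 1 semitone up from A##2 (the size of a minor second) reaches B#2.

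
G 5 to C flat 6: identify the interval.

diminished fourth

G to C spans four letter names (G-A-B-C), so the interval is some kind of fourth.
G5 to Cb6 spans 4 semitones — one semitone narrower than the perfect fourth (5) — giving a diminished fourth.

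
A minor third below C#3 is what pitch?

A#2

Counting three letter names down from C lands on A.
A minor third spans 3 semitones, so from C#3 the target pitch is A#2.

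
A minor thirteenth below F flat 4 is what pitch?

A flat 2

Six letters down from F (plus an octave) reaches A.
A minor thirteenth spans 20 semitones, so from Fb4 the target pitch is Ab2.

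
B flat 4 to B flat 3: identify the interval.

P8

Descending from Bb4 to Bb3 is the same interval as ascending Bb3 to Bb4.
B to B is the same letter name, plus an octave, so the interval is some kind of octave.
The perfect octave spans 12 semitones, and Bb3 to Bb4 is exactly 12 semitones — so this is a perfect octave.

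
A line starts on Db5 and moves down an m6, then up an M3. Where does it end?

Down a minor sixth from Db5: F4 (8 semitones down).
F4 up a major third → A4 (4 semitones).

A4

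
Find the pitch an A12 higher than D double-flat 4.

A flat 5

The twelfth's letter: D up five letter names plus an octave → A.
An augmented twelfth is 20 semitones; 20 semitones up from Dbb4 gives Ab5.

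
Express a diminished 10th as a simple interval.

diminished 3rd

Each octave removed subtracts seven from the number: 10 − 7 = 3.
That makes a diminished tenth a compound diminished third — an octave plus a diminished third.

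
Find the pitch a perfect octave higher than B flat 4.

The letter stays B (same as the start), shifted an octave up.
Moving 12 semitones up from Bb4 (the size of a perfect octave) reaches Bb5.

B flat 5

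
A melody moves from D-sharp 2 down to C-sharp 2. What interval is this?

major second

Descending from D#2 to C#2 is the same interval as ascending C#2 to D#2.
C to D spans two letter names (C-D), so the interval is some kind of second.
The major second spans 2 semitones, and C#2 to D#2 is exactly 2 semitones — so this is a major second.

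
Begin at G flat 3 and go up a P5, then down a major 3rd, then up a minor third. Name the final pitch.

Up a perfect fifth from Gb3: Db4 (7 semitones up).
Db4 down a major third → Bbb3 (4 semitones).
A minor third up from Bbb3 is Dbb4.

D double-flat 4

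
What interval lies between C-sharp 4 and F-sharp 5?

perfect eleventh

C to F spans four letter names (C-D-E-F), plus an octave — that makes it an eleventh of some quality.
Counting semitones, C#4→F#5 is 17, which is the perfect eleventh.
(Equivalently, a compound perfect fourth: a perfect fourth plus an octave.)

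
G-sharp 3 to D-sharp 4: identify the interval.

perfect 5th

G to D spans five letter names (G-A-B-C-D) — that makes it a fifth of some quality.
Counting semitones, G#3→D#4 is 7, which is the perfect fifth.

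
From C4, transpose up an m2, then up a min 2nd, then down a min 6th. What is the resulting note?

Up a minor second from C4: Db4 (1 semitone up).
A minor second up from Db4 is Ebb4.
Down a minor sixth from Ebb4: Gb3 (8 semitones down).

Gb3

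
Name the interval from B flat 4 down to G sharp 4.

d3

Descending from Bb4 to G#4 is the same interval as ascending G#4 to Bb4.
G to B spans three letter names (G-A-B) — that makes it a third of some quality.
A major third would be 4 semitones; G#4 to Bb4 is 2, two semitones narrower, so the interval is diminished.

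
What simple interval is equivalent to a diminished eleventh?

d4

Each octave removed subtracts seven from the number: 11 − 7 = 4.
So a diminished eleventh is an octave plus a diminished fourth. The quality is unchanged.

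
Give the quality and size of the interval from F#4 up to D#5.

major sixth

F to D spans six letter names (F-G-A-B-C-D): a sixth.
Counting semitones, F#4→D#5 is 9, which is the major sixth.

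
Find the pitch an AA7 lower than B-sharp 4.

C-flat 4

Counting seven letter names down from B lands on C.
A doubly augmented seventh is 13 semitones; 13 semitones down from B#4 gives Cb4.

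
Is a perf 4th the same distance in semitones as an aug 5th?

No

A perfect fourth spans 5 semitones; an augmented fifth spans 8 semitones. They differ by 3.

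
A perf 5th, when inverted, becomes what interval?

perfect 4th

The rule of nine gives the new number: 9 − 5 = 4, so a fifth becomes a fourth.
The quality also flips — perfect stays perfect — giving a perfect fourth.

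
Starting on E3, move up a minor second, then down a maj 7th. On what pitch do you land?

Gb2

E3 up a minor second → F3 (1 semitone).
Down a major seventh from F3: Gb2 (11 semitones down).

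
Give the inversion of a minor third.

The rule of nine gives the new number: 9 − 3 = 6, so a third becomes a sixth.
And minor becomes major under inversion, so we get a major sixth.

major 6th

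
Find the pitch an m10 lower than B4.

G#3

Three letters down from B (plus an octave) reaches G.
A minor tenth spans 15 semitones, so from B4 the target pitch is G#3.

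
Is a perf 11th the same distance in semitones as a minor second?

No

A perfect eleventh is 17 semitones but a minor second is 1 semitone — different sizes.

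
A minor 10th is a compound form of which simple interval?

Subtracting seven from the interval number removes an octave: 10 − 7 = 3.
That makes a minor tenth a compound minor third — an octave plus a minor third.

minor third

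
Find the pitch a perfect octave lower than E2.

E1

An octave keeps the letter name E, an octave down from E.
A perfect octave spans 12 semitones, so from E2 the target pitch is E1.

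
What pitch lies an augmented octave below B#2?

B1

The letter stays B (same as the start), shifted an octave down.
An augmented octave is 13 semitones; 13 semitones down from B#2 gives B1.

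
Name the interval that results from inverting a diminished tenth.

A6

First reduce the compound diminished tenth to its simple form, a diminished third.
The rule of nine gives the new number: 9 − 3 = 6, so a third becomes a sixth.
And diminished becomes augmented under inversion, so we get an augmented sixth.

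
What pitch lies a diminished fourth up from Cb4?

Fbb4

Four letter names up from C: F.
Moving 4 semitones up from Cb4 (the size of a diminished fourth) reaches Fbb4.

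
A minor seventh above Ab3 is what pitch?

Counting seven letter names up from A lands on G.
A minor seventh spans 10 semitones, so from Ab3 the target pitch is Gb4.

Gb4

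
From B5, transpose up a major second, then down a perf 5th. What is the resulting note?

Up a major second from B5: C#6 (2 semitones up).
A perfect fifth down from C#6 is F#5.

F#5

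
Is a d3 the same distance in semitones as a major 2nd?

Yes

A diminished third spans 2 semitones, and a major second also spans 2 semitones — they're enharmonic.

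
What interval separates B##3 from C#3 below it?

augmented 7th

Descending from B##3 to C#3 is the same interval as ascending C#3 to B##3.
C to B spans seven letter names (C-D-E-F-G-A-B): a seventh.
C#3 to B##3 spans 12 semitones — one semitone wider than the major seventh (11) — giving an augmented seventh.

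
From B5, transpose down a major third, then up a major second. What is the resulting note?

A5

B5 down a major third → G5 (4 semitones).
A major second up from G5 is A5.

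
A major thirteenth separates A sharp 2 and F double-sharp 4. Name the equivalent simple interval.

major sixth

Subtracting seven from the interval number removes an octave: 13 − 7 = 6.
So a major thirteenth is an octave plus a major sixth. The quality is unchanged.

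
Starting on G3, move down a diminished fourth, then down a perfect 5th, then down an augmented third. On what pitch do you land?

G3 down a diminished fourth → D#3 (4 semitones).
A perfect fifth down from D#3 is G#2.
G#2 down an augmented third → Eb2 (5 semitones).

Eb2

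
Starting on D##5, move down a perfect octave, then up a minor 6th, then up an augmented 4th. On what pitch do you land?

E##5

A perfect octave down from D##5 is D##4.
A minor sixth up from D##4 is B#4.
B#4 up an augmented fourth → E##5 (6 semitones).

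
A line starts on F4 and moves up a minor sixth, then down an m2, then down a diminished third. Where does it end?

A#4

A minor sixth up from F4 is Db5.
Down a minor second from Db5: C5 (1 semitone down).
C5 down a diminished third → A#4 (2 semitones).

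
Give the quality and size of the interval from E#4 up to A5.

diminished eleventh

E to A spans four letter names (E-F-G-A), plus an octave — that makes it an eleventh of some quality.
E#4 to A5 spans 16 semitones — one semitone narrower than the perfect eleventh (17) — giving a diminished eleventh.
(Equivalently, a compound diminished fourth: a diminished fourth plus an octave.)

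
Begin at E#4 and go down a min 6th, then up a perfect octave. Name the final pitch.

Down a minor sixth from E#4: G##3 (8 semitones down).
G##3 up a perfect octave → G##4 (12 semitones).

G##4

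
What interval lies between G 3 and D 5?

perfect 12th

G to D spans five letter names (G-A-B-C-D), plus an octave: a twelfth.
G3 to D5 is 19 semitones, matching the perfect twelfth exactly, so the quality is perfect.
(Equivalently, a compound perfect fifth: a perfect fifth plus an octave.)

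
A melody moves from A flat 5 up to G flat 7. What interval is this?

minor fourteenth

A to G spans seven letter names (A-B-C-D-E-F-G), plus an octave: a fourteenth.
At 22 semitones, Ab5→Gb7 falls one short of a major fourteenth: minor.
(Equivalently, a compound minor seventh: a minor seventh plus an octave.)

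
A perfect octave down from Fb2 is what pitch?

The letter stays F (same as the start), shifted an octave down.
A perfect octave spans 12 semitones, so from Fb2 the target pitch is Fb1.

Fb1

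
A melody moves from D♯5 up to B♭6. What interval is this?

diminished 13th

D to B spans six letter names (D-E-F-G-A-B), plus an octave, so the interval is some kind of thirteenth.
D#5 to Bb6 spans 19 semitones — two semitones narrower than the major thirteenth (21) — giving a diminished thirteenth.
(Equivalently, a compound diminished sixth: a diminished sixth plus an octave.)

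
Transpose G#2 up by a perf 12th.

D#4

Five letters up from G (plus an octave) reaches D.
A perfect twelfth is 19 semitones; 19 semitones up from G#2 gives D#4.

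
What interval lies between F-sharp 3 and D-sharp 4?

M6

F to D spans six letter names (F-G-A-B-C-D), so the interval is some kind of sixth.
Counting semitones, F#3→D#4 is 9, which is the major sixth.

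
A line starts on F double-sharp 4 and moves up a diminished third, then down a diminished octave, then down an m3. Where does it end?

F double-sharp 3

F##4 up a diminished third → A4 (2 semitones).
Down a diminished octave from A4: A#3 (11 semitones down).
Down a minor third from A#3: F##3 (3 semitones down).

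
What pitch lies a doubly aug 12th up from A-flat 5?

E-sharp 7

Five letters up from A (plus an octave) reaches E.
Moving 21 semitones up from Ab5 (the size of a doubly augmented twelfth) reaches E#7.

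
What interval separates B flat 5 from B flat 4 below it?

Descending from Bb5 to Bb4 is the same interval as ascending Bb4 to Bb5.
B to B is the same letter name, plus an octave, so the interval is some kind of octave.
Counting semitones, Bb4→Bb5 is 12, which is the perfect octave.

perfect octave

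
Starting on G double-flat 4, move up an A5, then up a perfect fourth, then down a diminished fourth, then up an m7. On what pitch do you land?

C 6

An augmented fifth up from Gbb4 is Db5.
Db5 up a perfect fourth → Gb5 (5 semitones).
Gb5 down a diminished fourth → D5 (4 semitones).
D5 up a minor seventh → C6 (10 semitones).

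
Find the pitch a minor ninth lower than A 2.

The ninth's letter: A down two letter names plus an octave → G.
Moving 13 semitones down from A2 (the size of a minor ninth) reaches G#1.

G sharp 1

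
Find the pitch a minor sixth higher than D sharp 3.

Six letter names up from D: B.
A minor sixth spans 8 semitones, so from D#3 the target pitch is B3.

B 3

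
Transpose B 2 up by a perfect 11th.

The eleventh's letter: B up four letter names plus an octave → E.
Moving 17 semitones up from B2 (the size of a perfect eleventh) reaches E4.

E 4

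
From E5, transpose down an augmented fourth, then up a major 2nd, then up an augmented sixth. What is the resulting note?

A#5

An augmented fourth down from E5 is Bb4.
A major second up from Bb4 is C5.
C5 up an augmented sixth → A#5 (10 semitones).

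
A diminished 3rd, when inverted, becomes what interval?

augmented 6th

Inverted interval numbers add to nine, so a third pairs with a sixth (3 + 6 = 9).
And diminished becomes augmented under inversion, so we get an augmented sixth.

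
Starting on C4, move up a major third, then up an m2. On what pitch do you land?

F4

C4 up a major third → E4 (4 semitones).
A minor second up from E4 is F4.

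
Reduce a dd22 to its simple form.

Take out 2 octaves (14 from the number): 22 − 14 = 8.
That makes a doubly diminished twenty-second a compound doubly diminished octave — 2 octaves plus a doubly diminished octave.

dd8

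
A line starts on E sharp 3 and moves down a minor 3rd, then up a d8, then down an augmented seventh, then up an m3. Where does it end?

Down a minor third from E#3: C##3 (3 semitones down).
C##3 up a diminished octave → C#4 (11 semitones).
An augmented seventh down from C#4 is Db3.
A minor third up from Db3 is Fb3.

F flat 3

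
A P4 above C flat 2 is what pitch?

F flat 2

Four letter names up from C: F.
A perfect fourth spans 5 semitones, so from Cb2 the target pitch is Fb2.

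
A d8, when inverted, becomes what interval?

Inverted interval numbers add to nine, so an octave pairs with a unison (8 + 1 = 9).
Quality inverts too: diminished becomes augmented. That makes the inversion an augmented unison.

augmented 1st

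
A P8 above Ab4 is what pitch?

Ab5

An octave keeps the letter name A, an octave up from A.
Moving 12 semitones up from Ab4 (the size of a perfect octave) reaches Ab5.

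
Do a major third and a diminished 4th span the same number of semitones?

A major third spans 4 semitones, and a diminished fourth also spans 4 semitones — they're enharmonic.

Yes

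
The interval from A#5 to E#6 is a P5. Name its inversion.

The rule of nine gives the new number: 9 − 5 = 4, so a fifth becomes a fourth.
And perfect stays perfect under inversion, so we get a perfect fourth.

P4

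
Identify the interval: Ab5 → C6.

M3

A to C spans three letter names (A-B-C) — that makes it a third of some quality.
The major third spans 4 semitones, and Ab5 to C6 is exactly 4 semitones — so this is a major third.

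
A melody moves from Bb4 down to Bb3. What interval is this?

Descending from Bb4 to Bb3 is the same interval as ascending Bb3 to Bb4.
B to B is the same letter name, plus an octave — that makes it an octave of some quality.
Bb3 to Bb4 is 12 semitones, matching the perfect octave exactly, so the quality is perfect.

perfect 8th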